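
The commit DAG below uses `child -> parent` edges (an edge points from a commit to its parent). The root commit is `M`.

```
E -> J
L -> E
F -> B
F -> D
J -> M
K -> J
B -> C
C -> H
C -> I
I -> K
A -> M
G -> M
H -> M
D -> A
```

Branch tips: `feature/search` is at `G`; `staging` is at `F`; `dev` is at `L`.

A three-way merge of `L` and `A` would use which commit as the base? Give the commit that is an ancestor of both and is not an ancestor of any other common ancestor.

Ancestors of L: {E, J, L, M}.
Ancestors of A: {A, M}.
Common ancestors: {M}.
The only common ancestor is M, so it is the merge base.

M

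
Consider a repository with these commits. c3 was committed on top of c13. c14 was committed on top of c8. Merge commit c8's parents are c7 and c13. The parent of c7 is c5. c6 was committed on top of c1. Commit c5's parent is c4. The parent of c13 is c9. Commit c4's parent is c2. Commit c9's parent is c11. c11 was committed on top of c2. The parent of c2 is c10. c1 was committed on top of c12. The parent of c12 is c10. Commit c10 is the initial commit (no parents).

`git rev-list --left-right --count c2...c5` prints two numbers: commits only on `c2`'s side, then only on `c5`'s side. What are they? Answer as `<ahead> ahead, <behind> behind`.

0 ahead, 2 behind

Reachable from c2: {c10, c2}.
Reachable from c5: {c10, c2, c4, c5}.
Only in c2's history (ahead): {} — 0.
Only in c5's history (behind): {c4, c5} — 2.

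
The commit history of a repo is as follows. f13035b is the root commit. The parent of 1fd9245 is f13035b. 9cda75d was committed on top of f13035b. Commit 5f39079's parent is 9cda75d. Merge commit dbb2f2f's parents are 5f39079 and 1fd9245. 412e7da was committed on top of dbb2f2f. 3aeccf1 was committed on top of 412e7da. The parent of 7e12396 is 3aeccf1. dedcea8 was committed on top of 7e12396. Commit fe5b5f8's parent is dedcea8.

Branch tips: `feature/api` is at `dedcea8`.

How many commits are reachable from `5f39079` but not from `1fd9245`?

2

Reachable from 5f39079: {5f39079, 9cda75d, f13035b}.
Reachable from 1fd9245: {1fd9245, f13035b}.
In 5f39079's history but not 1fd9245's: {5f39079, 9cda75d} — 2 commits.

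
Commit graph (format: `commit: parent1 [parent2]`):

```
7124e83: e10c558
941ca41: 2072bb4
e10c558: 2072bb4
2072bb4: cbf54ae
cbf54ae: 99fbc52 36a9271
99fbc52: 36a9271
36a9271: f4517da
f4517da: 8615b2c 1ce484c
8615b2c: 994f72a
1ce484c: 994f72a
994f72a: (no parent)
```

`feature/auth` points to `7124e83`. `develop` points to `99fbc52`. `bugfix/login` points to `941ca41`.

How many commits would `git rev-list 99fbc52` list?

6

Walking parent pointers from 99fbc52: reachable set = {1ce484c, 36a9271, 8615b2c, 994f72a, 99fbc52, f4517da}.
That is 6 commits.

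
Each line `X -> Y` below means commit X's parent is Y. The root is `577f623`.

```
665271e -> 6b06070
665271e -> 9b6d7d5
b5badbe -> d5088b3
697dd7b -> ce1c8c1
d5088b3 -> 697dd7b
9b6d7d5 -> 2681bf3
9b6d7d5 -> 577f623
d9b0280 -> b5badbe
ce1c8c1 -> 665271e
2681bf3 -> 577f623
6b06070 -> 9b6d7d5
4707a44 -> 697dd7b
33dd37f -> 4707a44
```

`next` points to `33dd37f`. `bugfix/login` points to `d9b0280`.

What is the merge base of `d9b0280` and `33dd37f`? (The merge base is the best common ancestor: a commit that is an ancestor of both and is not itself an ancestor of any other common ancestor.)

697dd7b

Ancestors of d9b0280: {2681bf3, 577f623, 665271e, 697dd7b, 6b06070, 9b6d7d5, b5badbe, ce1c8c1, d5088b3, d9b0280}.
Ancestors of 33dd37f: {2681bf3, 33dd37f, 4707a44, 577f623, 665271e, 697dd7b, 6b06070, 9b6d7d5, ce1c8c1}.
Common ancestors: {2681bf3, 577f623, 665271e, 697dd7b, 6b06070, 9b6d7d5, ce1c8c1}.
Among these, 697dd7b is not an ancestor of any other common ancestor — it is the merge base.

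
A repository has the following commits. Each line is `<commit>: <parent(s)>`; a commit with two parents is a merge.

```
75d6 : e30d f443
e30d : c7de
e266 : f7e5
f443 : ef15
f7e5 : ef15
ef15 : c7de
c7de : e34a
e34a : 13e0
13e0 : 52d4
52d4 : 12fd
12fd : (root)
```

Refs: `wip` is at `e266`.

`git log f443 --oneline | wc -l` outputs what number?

7

Walking parent pointers from f443: reachable set = {12fd, 13e0, 52d4, c7de, e34a, ef15, f443}.
That is 7 commits.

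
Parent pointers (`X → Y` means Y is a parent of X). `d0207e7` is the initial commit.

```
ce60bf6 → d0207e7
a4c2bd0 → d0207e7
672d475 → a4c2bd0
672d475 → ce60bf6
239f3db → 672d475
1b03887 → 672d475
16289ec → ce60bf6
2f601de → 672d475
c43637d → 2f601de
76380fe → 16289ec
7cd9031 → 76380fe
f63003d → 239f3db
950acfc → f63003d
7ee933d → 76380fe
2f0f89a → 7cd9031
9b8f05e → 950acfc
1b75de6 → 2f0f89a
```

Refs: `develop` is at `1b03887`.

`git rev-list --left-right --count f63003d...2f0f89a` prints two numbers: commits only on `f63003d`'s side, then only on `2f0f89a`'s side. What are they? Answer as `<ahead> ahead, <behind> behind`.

4 ahead, 4 behind

Reachable from f63003d: {239f3db, 672d475, a4c2bd0, ce60bf6, d0207e7, f63003d}.
Reachable from 2f0f89a: {16289ec, 2f0f89a, 76380fe, 7cd9031, ce60bf6, d0207e7}.
Only in f63003d's history (ahead): {239f3db, 672d475, a4c2bd0, f63003d} — 4.
Only in 2f0f89a's history (behind): {16289ec, 2f0f89a, 76380fe, 7cd9031} — 4.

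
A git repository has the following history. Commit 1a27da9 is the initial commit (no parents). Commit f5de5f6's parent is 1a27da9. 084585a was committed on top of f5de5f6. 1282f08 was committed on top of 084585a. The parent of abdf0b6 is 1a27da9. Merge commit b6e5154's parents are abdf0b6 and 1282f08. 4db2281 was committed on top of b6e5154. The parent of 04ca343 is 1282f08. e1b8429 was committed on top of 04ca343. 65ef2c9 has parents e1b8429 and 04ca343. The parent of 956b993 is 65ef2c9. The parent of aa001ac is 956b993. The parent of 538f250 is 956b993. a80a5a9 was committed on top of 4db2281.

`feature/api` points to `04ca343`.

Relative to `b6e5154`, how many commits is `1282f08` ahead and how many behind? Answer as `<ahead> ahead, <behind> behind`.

0 ahead, 2 behind

Reachable from 1282f08: {084585a, 1282f08, 1a27da9, f5de5f6}.
Reachable from b6e5154: {084585a, 1282f08, 1a27da9, abdf0b6, b6e5154, f5de5f6}.
Only in 1282f08's history (ahead): {} — 0.
Only in b6e5154's history (behind): {abdf0b6, b6e5154} — 2.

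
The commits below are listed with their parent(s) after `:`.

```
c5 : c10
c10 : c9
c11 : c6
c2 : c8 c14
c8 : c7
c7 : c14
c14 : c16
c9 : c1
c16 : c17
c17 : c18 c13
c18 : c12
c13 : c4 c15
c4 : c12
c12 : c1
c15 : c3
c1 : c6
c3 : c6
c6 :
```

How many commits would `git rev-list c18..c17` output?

5

Reachable from c17: {c1, c12, c13, c15, c17, c18, c3, c4, c6}.
Reachable from c18: {c1, c12, c18, c6}.
In c17's history but not c18's: {c13, c15, c17, c3, c4} — 5 commits.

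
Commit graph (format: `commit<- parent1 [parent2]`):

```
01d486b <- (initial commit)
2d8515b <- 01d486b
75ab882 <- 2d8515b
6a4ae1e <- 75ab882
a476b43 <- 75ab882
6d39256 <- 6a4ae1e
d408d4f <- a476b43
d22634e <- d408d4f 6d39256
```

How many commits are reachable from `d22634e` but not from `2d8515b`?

6

Reachable from d22634e: {01d486b, 2d8515b, 6a4ae1e, 6d39256, 75ab882, a476b43, d22634e, d408d4f}.
Reachable from 2d8515b: {01d486b, 2d8515b}.
In d22634e's history but not 2d8515b's: {6a4ae1e, 6d39256, 75ab882, a476b43, d22634e, d408d4f} — 6 commits.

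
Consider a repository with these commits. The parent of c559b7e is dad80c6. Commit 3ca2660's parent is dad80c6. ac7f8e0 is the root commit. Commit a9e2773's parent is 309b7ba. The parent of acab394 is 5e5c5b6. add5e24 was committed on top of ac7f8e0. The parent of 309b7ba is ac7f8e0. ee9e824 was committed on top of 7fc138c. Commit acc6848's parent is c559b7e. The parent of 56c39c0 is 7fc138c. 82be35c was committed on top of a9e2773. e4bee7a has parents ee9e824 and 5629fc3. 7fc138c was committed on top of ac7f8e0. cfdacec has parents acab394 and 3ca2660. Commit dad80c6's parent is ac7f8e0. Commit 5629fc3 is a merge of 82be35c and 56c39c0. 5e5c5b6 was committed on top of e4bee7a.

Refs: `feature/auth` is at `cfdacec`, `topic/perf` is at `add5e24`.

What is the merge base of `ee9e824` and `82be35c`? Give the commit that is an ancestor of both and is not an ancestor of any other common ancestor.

ac7f8e0

Ancestors of ee9e824: {7fc138c, ac7f8e0, ee9e824}.
Ancestors of 82be35c: {309b7ba, 82be35c, a9e2773, ac7f8e0}.
Common ancestors: {ac7f8e0}.
The only common ancestor is ac7f8e0, so it is the merge base.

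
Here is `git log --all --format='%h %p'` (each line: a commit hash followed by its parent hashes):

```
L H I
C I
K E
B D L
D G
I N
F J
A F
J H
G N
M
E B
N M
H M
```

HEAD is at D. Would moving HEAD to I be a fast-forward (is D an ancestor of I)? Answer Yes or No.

A fast-forward from D to I is possible iff D is an ancestor of I.
Ancestors of I: {I, M, N}.
D is not among them, so fast-forward is not possible.

No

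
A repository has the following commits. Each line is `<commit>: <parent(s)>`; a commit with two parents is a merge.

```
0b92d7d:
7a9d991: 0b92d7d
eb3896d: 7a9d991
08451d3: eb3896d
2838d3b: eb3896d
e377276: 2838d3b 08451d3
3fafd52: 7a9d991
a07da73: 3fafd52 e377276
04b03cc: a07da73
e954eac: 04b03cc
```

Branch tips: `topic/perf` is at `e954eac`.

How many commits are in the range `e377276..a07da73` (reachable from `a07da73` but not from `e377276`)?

2

Reachable from a07da73: {08451d3, 0b92d7d, 2838d3b, 3fafd52, 7a9d991, a07da73, e377276, eb3896d}.
Reachable from e377276: {08451d3, 0b92d7d, 2838d3b, 7a9d991, e377276, eb3896d}.
In a07da73's history but not e377276's: {3fafd52, a07da73} — 2 commits.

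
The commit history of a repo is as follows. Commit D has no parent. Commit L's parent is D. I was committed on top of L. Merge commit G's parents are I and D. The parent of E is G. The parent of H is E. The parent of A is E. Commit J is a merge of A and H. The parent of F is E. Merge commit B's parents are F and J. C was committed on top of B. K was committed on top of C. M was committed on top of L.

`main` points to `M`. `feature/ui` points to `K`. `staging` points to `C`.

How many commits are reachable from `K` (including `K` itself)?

Walking parent pointers from K: reachable set = {A, B, C, D, E, F, G, H, I, J, K, L}.
That is 12 commits.

12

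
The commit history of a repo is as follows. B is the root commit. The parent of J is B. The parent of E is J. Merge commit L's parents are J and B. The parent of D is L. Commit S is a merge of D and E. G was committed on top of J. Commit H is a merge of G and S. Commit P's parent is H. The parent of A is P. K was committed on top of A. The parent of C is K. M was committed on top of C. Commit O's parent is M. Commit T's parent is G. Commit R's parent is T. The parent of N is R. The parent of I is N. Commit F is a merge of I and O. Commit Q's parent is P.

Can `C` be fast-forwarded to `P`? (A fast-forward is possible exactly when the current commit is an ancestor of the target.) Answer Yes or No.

A fast-forward from C to P is possible iff C is an ancestor of P.
Ancestors of P: {B, D, E, G, H, J, L, P, S}.
C is not among them, so fast-forward is not possible.

No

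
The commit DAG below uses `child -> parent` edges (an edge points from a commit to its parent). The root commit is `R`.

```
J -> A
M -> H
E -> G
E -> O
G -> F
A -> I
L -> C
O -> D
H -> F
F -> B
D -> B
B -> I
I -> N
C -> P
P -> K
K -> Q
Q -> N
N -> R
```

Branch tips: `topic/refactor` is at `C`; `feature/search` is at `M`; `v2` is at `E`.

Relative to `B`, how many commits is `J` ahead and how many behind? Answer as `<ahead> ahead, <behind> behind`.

2 ahead, 1 behind

Reachable from J: {A, I, J, N, R}.
Reachable from B: {B, I, N, R}.
Only in J's history (ahead): {A, J} — 2.
Only in B's history (behind): {B} — 1.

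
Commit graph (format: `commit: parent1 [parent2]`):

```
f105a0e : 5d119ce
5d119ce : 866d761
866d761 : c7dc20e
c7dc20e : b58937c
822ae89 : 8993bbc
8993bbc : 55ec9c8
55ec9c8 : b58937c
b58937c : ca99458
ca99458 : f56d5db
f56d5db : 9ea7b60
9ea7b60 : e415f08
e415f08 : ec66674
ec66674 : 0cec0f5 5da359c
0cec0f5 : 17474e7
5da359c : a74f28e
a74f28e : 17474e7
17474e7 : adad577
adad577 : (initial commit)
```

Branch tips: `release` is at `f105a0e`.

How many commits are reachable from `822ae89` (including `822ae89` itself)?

14

Walking parent pointers from 822ae89: reachable set = {0cec0f5, 17474e7, 55ec9c8, 5da359c, 822ae89, 8993bbc, 9ea7b60, a74f28e, adad577, b58937c, ca99458, e415f08, ec66674, f56d5db}.
That is 14 commits.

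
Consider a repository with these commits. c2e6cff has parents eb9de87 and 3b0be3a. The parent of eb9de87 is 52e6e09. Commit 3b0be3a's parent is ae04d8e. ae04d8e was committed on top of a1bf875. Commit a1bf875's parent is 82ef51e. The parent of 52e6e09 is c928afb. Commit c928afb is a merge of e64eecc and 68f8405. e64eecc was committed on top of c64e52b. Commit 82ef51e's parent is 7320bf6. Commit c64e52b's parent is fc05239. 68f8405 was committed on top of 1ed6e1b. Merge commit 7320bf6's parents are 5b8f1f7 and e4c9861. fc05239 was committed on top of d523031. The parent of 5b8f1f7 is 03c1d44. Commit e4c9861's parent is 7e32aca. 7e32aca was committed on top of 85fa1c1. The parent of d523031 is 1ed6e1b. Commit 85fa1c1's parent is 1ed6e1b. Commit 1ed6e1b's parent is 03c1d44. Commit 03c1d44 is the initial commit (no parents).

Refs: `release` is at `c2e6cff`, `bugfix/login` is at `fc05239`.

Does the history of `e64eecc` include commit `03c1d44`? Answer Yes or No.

Yes

Ancestors of e64eecc (commits reachable by following parents): {03c1d44, 1ed6e1b, c64e52b, d523031, e64eecc, fc05239}.
03c1d44 is in that set, so it is an ancestor of e64eecc.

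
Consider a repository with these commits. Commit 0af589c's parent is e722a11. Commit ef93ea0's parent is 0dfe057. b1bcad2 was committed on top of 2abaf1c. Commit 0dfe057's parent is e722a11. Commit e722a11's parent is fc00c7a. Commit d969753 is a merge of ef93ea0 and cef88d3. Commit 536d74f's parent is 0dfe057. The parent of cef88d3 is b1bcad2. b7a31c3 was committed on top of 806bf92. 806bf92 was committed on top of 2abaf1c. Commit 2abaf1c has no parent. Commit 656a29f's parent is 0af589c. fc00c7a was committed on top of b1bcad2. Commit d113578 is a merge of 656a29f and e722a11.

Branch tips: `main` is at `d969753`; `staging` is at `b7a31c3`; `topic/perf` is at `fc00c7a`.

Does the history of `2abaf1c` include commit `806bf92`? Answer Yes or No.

No

Ancestors of 2abaf1c: {2abaf1c}.
806bf92 is not in that set, so it is not an ancestor of 2abaf1c.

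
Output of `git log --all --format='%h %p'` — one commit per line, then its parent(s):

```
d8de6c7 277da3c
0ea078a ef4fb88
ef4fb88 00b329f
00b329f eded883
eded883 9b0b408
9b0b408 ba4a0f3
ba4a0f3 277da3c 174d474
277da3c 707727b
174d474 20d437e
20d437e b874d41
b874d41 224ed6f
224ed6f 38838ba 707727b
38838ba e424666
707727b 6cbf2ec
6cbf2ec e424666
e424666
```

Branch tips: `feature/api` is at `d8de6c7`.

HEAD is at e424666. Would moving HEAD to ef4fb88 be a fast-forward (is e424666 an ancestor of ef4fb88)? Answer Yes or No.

Yes

A fast-forward from e424666 to ef4fb88 is possible iff e424666 is an ancestor of ef4fb88.
Ancestors of ef4fb88: {00b329f, 174d474, 20d437e, 224ed6f, 277da3c, 38838ba, 6cbf2ec, 707727b, 9b0b408, b874d41, ba4a0f3, e424666, eded883, ef4fb88}.
e424666 is among them, so fast-forward is possible.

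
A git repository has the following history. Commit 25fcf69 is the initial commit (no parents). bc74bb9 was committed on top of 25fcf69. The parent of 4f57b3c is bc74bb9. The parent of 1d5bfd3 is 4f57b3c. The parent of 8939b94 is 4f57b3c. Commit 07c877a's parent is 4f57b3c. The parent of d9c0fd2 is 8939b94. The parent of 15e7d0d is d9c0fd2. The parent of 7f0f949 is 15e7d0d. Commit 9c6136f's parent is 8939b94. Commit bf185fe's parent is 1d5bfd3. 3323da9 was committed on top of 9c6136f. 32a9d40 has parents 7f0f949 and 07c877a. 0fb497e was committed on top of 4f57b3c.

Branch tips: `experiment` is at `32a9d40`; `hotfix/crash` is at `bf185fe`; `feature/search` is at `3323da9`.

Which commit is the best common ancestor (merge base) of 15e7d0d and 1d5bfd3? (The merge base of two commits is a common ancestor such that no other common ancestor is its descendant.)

4f57b3c

Ancestors of 15e7d0d: {15e7d0d, 25fcf69, 4f57b3c, 8939b94, bc74bb9, d9c0fd2}.
Ancestors of 1d5bfd3: {1d5bfd3, 25fcf69, 4f57b3c, bc74bb9}.
Common ancestors: {25fcf69, 4f57b3c, bc74bb9}.
Among these, 4f57b3c is not an ancestor of any other common ancestor — it is the merge base.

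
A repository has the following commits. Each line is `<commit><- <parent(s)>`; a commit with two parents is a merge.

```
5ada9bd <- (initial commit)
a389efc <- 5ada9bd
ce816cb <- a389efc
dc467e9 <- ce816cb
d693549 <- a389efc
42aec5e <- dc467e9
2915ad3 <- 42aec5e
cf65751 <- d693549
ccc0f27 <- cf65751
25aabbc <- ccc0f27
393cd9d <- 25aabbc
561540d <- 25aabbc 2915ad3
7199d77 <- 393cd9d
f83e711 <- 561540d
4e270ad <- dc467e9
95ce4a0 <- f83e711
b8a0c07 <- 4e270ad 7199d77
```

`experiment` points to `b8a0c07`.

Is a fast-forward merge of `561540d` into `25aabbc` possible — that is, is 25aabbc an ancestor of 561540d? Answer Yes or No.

Yes

A fast-forward from 25aabbc to 561540d is possible iff 25aabbc is an ancestor of 561540d.
Ancestors of 561540d: {25aabbc, 2915ad3, 42aec5e, 561540d, 5ada9bd, a389efc, ccc0f27, ce816cb, cf65751, d693549, dc467e9}.
25aabbc is among them, so fast-forward is possible.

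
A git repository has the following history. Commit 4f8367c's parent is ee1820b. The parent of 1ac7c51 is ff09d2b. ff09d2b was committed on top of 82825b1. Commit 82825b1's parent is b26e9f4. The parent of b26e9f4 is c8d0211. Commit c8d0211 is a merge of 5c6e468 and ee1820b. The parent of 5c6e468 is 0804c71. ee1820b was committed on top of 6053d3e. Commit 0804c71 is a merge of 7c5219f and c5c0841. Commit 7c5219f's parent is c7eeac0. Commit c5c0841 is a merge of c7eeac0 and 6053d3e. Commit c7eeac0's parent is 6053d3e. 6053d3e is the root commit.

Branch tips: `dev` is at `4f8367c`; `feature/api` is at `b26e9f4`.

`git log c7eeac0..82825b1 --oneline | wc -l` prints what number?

Reachable from 82825b1: {0804c71, 5c6e468, 6053d3e, 7c5219f, 82825b1, b26e9f4, c5c0841, c7eeac0, c8d0211, ee1820b}.
Reachable from c7eeac0: {6053d3e, c7eeac0}.
In 82825b1's history but not c7eeac0's: {0804c71, 5c6e468, 7c5219f, 82825b1, b26e9f4, c5c0841, c8d0211, ee1820b} — 8 commits.

8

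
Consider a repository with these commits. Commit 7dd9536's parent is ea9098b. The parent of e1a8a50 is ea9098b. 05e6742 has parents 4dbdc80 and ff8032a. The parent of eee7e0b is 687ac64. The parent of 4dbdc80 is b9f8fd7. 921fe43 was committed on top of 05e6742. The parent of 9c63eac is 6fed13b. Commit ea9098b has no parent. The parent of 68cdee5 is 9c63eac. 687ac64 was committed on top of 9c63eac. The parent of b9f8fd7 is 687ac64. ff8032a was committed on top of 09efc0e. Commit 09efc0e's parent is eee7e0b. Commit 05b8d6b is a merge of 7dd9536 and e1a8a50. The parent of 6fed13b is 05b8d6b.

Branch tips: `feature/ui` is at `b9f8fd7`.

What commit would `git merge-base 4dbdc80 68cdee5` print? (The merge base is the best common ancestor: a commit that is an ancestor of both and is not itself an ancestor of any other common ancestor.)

Ancestors of 4dbdc80: {05b8d6b, 4dbdc80, 687ac64, 6fed13b, 7dd9536, 9c63eac, b9f8fd7, e1a8a50, ea9098b}.
Ancestors of 68cdee5: {05b8d6b, 68cdee5, 6fed13b, 7dd9536, 9c63eac, e1a8a50, ea9098b}.
Common ancestors: {05b8d6b, 6fed13b, 7dd9536, 9c63eac, e1a8a50, ea9098b}.
Among these, 9c63eac is not an ancestor of any other common ancestor — it is the merge base.

9c63eac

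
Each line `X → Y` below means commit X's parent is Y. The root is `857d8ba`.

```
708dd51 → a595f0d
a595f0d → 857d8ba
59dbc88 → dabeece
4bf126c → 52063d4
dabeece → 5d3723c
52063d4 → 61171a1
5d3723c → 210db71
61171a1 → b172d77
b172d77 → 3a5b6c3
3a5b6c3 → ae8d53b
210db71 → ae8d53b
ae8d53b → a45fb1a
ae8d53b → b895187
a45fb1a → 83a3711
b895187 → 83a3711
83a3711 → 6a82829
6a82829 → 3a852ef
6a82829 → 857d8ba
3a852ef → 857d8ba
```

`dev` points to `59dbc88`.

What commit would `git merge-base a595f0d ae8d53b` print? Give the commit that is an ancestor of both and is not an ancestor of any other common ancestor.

Ancestors of a595f0d: {857d8ba, a595f0d}.
Ancestors of ae8d53b: {3a852ef, 6a82829, 83a3711, 857d8ba, a45fb1a, ae8d53b, b895187}.
Common ancestors: {857d8ba}.
The only common ancestor is 857d8ba, so it is the merge base.

857d8ba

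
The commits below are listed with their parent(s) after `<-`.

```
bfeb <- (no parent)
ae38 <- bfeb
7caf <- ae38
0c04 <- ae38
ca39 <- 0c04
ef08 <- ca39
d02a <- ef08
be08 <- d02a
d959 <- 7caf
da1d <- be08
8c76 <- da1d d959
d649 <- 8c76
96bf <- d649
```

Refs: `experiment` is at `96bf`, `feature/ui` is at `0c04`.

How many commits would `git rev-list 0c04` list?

3

Walking parent pointers from 0c04: reachable set = {0c04, ae38, bfeb}.
That is 3 commits.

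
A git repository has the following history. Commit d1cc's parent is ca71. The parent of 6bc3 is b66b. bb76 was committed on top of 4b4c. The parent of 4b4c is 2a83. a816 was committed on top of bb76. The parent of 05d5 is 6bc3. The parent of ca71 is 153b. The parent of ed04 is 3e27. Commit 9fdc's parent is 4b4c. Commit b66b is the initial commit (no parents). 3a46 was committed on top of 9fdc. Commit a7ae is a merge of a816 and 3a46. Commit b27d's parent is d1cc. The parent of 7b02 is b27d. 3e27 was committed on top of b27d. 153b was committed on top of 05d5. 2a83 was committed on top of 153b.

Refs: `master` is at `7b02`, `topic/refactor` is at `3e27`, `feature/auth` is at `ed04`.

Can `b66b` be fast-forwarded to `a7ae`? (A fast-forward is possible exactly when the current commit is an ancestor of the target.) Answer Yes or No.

Yes

A fast-forward from b66b to a7ae is possible iff b66b is an ancestor of a7ae.
Ancestors of a7ae: {05d5, 153b, 2a83, 3a46, 4b4c, 6bc3, 9fdc, a7ae, a816, b66b, bb76}.
b66b is among them, so fast-forward is possible.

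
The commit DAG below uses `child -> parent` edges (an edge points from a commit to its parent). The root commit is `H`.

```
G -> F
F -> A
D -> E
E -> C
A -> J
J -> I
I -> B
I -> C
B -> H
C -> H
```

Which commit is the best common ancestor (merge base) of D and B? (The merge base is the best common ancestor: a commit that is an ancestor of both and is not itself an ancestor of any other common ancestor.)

H

Ancestors of D: {C, D, E, H}.
Ancestors of B: {B, H}.
Common ancestors: {H}.
The only common ancestor is H, so it is the merge base.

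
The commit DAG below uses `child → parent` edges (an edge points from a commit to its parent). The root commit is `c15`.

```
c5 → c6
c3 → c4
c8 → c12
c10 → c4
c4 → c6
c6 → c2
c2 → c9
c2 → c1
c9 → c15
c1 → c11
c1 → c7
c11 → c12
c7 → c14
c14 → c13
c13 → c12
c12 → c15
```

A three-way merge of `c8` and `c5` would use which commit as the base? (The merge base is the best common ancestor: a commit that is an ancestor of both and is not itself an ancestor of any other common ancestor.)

Ancestors of c8: {c12, c15, c8}.
Ancestors of c5: {c1, c11, c12, c13, c14, c15, c2, c5, c6, c7, c9}.
Common ancestors: {c12, c15}.
Among these, c12 is not an ancestor of any other common ancestor — it is the merge base.

c12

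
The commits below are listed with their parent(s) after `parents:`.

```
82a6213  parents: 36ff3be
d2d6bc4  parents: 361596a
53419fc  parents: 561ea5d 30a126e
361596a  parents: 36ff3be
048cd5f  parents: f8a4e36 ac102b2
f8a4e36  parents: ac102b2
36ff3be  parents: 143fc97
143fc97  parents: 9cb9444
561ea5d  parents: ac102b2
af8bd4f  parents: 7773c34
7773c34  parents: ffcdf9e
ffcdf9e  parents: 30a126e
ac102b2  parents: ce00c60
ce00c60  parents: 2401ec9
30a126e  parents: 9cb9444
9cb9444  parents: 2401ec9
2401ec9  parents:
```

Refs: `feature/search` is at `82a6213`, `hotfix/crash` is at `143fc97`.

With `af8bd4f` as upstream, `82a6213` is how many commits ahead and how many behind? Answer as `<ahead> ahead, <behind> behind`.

Reachable from 82a6213: {143fc97, 2401ec9, 36ff3be, 82a6213, 9cb9444}.
Reachable from af8bd4f: {2401ec9, 30a126e, 7773c34, 9cb9444, af8bd4f, ffcdf9e}.
Only in 82a6213's history (ahead): {143fc97, 36ff3be, 82a6213} — 3.
Only in af8bd4f's history (behind): {30a126e, 7773c34, af8bd4f, ffcdf9e} — 4.

3 ahead, 4 behind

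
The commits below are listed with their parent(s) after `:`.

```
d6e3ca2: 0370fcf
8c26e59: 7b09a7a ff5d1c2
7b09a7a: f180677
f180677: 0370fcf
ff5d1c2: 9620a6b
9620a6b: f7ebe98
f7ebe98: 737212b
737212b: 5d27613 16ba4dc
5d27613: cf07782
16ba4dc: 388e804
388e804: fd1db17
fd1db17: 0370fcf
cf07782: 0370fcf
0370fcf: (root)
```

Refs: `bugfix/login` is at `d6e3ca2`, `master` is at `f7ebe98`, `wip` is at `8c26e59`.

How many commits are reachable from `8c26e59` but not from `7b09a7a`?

10

Reachable from 8c26e59: {0370fcf, 16ba4dc, 388e804, 5d27613, 737212b, 7b09a7a, 8c26e59, 9620a6b, cf07782, f180677, f7ebe98, fd1db17, ff5d1c2}.
Reachable from 7b09a7a: {0370fcf, 7b09a7a, f180677}.
In 8c26e59's history but not 7b09a7a's: {16ba4dc, 388e804, 5d27613, 737212b, 8c26e59, 9620a6b, cf07782, f7ebe98, fd1db17, ff5d1c2} — 10 commits.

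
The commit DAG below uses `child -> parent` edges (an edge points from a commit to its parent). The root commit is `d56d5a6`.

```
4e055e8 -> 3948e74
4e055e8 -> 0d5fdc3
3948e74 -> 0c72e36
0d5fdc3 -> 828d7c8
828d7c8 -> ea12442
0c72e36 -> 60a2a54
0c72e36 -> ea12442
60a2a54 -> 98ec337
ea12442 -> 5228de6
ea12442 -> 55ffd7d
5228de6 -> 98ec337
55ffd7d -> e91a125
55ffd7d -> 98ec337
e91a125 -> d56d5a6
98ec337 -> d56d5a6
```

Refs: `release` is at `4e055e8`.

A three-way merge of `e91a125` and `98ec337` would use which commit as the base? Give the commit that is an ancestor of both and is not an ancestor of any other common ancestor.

d56d5a6

Ancestors of e91a125: {d56d5a6, e91a125}.
Ancestors of 98ec337: {98ec337, d56d5a6}.
Common ancestors: {d56d5a6}.
The only common ancestor is d56d5a6, so it is the merge base.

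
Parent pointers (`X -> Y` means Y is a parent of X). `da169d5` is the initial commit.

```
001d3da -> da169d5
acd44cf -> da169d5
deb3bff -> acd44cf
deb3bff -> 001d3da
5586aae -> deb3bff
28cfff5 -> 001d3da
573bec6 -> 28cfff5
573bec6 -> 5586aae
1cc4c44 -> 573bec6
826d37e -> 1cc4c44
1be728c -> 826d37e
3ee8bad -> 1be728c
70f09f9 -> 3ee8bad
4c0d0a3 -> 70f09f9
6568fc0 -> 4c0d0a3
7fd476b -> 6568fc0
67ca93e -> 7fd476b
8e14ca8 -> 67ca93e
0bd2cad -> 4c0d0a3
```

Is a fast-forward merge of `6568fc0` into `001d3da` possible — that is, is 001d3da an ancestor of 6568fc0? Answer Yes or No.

A fast-forward from 001d3da to 6568fc0 is possible iff 001d3da is an ancestor of 6568fc0.
Ancestors of 6568fc0: {001d3da, 1be728c, 1cc4c44, 28cfff5, 3ee8bad, 4c0d0a3, 5586aae, 573bec6, 6568fc0, 70f09f9, 826d37e, acd44cf, da169d5, deb3bff}.
001d3da is among them, so fast-forward is possible.

Yes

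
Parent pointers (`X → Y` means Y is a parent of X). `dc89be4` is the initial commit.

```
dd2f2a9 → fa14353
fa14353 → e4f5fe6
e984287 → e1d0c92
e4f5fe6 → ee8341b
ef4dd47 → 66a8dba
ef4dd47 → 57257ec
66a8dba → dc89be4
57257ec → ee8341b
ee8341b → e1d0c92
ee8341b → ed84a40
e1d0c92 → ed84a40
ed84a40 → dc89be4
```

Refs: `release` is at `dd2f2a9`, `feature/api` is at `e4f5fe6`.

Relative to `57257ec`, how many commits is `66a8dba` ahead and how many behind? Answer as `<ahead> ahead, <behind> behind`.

Reachable from 66a8dba: {66a8dba, dc89be4}.
Reachable from 57257ec: {57257ec, dc89be4, e1d0c92, ed84a40, ee8341b}.
Only in 66a8dba's history (ahead): {66a8dba} — 1.
Only in 57257ec's history (behind): {57257ec, e1d0c92, ed84a40, ee8341b} — 4.

1 ahead, 4 behind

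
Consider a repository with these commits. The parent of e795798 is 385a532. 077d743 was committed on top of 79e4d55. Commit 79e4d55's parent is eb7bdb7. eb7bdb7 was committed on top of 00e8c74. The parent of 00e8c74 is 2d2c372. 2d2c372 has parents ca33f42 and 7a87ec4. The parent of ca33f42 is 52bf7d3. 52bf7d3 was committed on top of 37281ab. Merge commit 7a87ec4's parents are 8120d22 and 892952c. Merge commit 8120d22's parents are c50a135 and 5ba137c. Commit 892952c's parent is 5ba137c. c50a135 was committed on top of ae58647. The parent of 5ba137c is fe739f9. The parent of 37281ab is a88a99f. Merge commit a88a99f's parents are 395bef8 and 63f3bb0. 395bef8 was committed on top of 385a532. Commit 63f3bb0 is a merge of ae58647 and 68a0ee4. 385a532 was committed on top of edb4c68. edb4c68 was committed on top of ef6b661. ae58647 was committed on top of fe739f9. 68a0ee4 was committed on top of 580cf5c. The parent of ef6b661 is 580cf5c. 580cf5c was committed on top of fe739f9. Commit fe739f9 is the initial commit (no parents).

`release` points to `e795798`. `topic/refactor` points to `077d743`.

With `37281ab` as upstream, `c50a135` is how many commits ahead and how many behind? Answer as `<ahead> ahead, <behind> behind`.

Reachable from c50a135: {ae58647, c50a135, fe739f9}.
Reachable from 37281ab: {37281ab, 385a532, 395bef8, 580cf5c, 63f3bb0, 68a0ee4, a88a99f, ae58647, edb4c68, ef6b661, fe739f9}.
Only in c50a135's history (ahead): {c50a135} — 1.
Only in 37281ab's history (behind): {37281ab, 385a532, 395bef8, 580cf5c, 63f3bb0, 68a0ee4, a88a99f, edb4c68, ef6b661} — 9.

1 ahead, 9 behind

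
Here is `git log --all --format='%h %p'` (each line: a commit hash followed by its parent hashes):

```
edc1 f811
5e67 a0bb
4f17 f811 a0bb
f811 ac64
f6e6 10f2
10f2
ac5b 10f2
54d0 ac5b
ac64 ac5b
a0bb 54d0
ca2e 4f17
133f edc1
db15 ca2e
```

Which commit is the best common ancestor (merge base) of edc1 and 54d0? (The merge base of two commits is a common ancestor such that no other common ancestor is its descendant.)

ac5b

Ancestors of edc1: {10f2, ac5b, ac64, edc1, f811}.
Ancestors of 54d0: {10f2, 54d0, ac5b}.
Common ancestors: {10f2, ac5b}.
Among these, ac5b is not an ancestor of any other common ancestor — it is the merge base.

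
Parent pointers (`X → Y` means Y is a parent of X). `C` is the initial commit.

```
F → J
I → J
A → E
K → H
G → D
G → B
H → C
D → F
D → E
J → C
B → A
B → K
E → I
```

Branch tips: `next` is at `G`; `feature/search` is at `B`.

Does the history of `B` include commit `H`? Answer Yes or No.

Ancestors of B (commits reachable by following parents): {A, B, C, E, H, I, J, K}.
H is in that set, so it is an ancestor of B.

Yes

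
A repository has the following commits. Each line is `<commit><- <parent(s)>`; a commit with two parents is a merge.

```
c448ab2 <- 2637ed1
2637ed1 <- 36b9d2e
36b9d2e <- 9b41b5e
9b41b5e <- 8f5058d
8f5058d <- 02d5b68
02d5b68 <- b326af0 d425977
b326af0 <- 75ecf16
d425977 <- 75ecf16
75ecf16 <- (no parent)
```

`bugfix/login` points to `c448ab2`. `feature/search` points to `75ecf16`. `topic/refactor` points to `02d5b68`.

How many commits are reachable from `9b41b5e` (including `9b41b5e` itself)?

Walking parent pointers from 9b41b5e: reachable set = {02d5b68, 75ecf16, 8f5058d, 9b41b5e, b326af0, d425977}.
That is 6 commits.

6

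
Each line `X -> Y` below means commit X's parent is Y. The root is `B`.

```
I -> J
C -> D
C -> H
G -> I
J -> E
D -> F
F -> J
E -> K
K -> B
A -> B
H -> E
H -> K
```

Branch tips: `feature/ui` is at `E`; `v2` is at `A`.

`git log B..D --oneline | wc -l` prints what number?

Reachable from D: {B, D, E, F, J, K}.
Reachable from B: {B}.
In D's history but not B's: {D, E, F, J, K} — 5 commits.

5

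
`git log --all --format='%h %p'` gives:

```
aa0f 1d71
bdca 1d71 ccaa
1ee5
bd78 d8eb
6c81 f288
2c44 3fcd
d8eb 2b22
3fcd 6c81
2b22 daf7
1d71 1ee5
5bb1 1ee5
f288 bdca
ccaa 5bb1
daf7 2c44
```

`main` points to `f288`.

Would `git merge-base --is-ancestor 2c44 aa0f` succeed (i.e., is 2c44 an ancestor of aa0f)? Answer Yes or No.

No

Ancestors of aa0f: {1d71, 1ee5, aa0f}.
2c44 is not in that set, so it is not an ancestor of aa0f.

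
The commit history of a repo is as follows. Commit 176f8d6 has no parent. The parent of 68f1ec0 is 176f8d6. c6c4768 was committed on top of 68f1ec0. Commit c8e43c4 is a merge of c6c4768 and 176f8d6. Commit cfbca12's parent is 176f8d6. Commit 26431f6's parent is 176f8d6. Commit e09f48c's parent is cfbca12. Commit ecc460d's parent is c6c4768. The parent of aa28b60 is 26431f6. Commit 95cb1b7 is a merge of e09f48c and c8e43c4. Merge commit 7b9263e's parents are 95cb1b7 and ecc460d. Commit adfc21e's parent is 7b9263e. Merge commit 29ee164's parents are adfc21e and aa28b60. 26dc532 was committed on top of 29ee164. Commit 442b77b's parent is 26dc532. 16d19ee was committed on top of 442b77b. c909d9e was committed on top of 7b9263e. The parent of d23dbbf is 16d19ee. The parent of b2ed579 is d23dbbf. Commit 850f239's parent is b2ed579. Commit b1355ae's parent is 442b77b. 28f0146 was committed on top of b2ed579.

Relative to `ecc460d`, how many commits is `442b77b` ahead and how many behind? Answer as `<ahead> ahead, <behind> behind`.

11 ahead, 0 behind

Reachable from 442b77b: {176f8d6, 26431f6, 26dc532, 29ee164, 442b77b, 68f1ec0, 7b9263e, 95cb1b7, aa28b60, adfc21e, c6c4768, c8e43c4, cfbca12, e09f48c, ecc460d}.
Reachable from ecc460d: {176f8d6, 68f1ec0, c6c4768, ecc460d}.
Only in 442b77b's history (ahead): {26431f6, 26dc532, 29ee164, 442b77b, 7b9263e, 95cb1b7, aa28b60, adfc21e, c8e43c4, cfbca12, e09f48c} — 11.
Only in ecc460d's history (behind): {} — 0.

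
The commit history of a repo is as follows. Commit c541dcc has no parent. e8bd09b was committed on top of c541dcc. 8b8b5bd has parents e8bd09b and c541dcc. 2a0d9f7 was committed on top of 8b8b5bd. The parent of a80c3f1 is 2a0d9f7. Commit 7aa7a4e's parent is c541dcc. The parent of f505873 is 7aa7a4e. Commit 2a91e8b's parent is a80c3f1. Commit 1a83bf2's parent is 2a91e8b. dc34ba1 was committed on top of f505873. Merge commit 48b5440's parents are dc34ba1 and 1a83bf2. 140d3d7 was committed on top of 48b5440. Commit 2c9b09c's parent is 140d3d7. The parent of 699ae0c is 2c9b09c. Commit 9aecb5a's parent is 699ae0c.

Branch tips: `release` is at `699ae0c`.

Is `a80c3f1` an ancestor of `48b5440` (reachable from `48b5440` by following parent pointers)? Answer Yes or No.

Ancestors of 48b5440 (commits reachable by following parents): {1a83bf2, 2a0d9f7, 2a91e8b, 48b5440, 7aa7a4e, 8b8b5bd, a80c3f1, c541dcc, dc34ba1, e8bd09b, f505873}.
a80c3f1 is in that set, so it is an ancestor of 48b5440.

Yes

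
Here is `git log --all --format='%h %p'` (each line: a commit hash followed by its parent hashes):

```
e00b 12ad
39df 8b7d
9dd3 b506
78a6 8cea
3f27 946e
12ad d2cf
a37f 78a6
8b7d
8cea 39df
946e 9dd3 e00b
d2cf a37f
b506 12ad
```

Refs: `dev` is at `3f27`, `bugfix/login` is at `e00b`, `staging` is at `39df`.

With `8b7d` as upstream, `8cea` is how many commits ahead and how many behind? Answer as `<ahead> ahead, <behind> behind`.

2 ahead, 0 behind

Reachable from 8cea: {39df, 8b7d, 8cea}.
Reachable from 8b7d: {8b7d}.
Only in 8cea's history (ahead): {39df, 8cea} — 2.
Only in 8b7d's history (behind): {} — 0.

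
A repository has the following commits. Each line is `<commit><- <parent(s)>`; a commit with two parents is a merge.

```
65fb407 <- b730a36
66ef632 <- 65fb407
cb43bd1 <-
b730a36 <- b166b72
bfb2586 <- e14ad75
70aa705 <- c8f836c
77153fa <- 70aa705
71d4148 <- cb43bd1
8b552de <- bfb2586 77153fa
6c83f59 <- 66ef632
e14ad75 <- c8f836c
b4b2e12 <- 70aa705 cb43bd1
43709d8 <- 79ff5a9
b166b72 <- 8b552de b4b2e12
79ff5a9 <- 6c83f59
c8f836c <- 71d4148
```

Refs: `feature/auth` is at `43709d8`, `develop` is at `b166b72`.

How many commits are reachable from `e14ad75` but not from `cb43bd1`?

Reachable from e14ad75: {71d4148, c8f836c, cb43bd1, e14ad75}.
Reachable from cb43bd1: {cb43bd1}.
In e14ad75's history but not cb43bd1's: {71d4148, c8f836c, e14ad75} — 3 commits.

3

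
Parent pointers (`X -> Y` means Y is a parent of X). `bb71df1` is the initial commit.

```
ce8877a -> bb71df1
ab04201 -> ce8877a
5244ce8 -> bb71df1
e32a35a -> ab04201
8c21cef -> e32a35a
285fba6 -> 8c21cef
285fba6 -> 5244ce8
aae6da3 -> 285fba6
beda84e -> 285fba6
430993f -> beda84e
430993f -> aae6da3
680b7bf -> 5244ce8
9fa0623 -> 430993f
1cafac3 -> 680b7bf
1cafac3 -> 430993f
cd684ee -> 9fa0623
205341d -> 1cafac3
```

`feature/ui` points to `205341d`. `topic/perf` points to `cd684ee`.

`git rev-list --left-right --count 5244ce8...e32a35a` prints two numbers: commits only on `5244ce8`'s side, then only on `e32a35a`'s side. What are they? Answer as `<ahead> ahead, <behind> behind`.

1 ahead, 3 behind

Reachable from 5244ce8: {5244ce8, bb71df1}.
Reachable from e32a35a: {ab04201, bb71df1, ce8877a, e32a35a}.
Only in 5244ce8's history (ahead): {5244ce8} — 1.
Only in e32a35a's history (behind): {ab04201, ce8877a, e32a35a} — 3.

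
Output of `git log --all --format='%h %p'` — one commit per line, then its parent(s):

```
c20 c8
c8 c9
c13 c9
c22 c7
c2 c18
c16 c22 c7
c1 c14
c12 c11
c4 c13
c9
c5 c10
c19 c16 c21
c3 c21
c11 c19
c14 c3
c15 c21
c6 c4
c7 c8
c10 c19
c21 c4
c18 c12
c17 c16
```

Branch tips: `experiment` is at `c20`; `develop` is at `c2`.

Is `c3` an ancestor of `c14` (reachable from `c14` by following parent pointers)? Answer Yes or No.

Yes

Ancestors of c14 (commits reachable by following parents): {c13, c14, c21, c3, c4, c9}.
c3 is in that set, so it is an ancestor of c14.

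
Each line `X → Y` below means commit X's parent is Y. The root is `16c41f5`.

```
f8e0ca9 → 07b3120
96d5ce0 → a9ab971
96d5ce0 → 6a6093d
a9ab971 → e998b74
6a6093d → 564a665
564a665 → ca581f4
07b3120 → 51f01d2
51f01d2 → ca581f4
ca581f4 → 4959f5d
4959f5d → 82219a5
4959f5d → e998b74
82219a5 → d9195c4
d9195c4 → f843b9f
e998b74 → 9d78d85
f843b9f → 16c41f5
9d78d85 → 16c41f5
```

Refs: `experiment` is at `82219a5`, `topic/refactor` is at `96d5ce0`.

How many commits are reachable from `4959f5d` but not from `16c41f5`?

Reachable from 4959f5d: {16c41f5, 4959f5d, 82219a5, 9d78d85, d9195c4, e998b74, f843b9f}.
Reachable from 16c41f5: {16c41f5}.
In 4959f5d's history but not 16c41f5's: {4959f5d, 82219a5, 9d78d85, d9195c4, e998b74, f843b9f} — 6 commits.

6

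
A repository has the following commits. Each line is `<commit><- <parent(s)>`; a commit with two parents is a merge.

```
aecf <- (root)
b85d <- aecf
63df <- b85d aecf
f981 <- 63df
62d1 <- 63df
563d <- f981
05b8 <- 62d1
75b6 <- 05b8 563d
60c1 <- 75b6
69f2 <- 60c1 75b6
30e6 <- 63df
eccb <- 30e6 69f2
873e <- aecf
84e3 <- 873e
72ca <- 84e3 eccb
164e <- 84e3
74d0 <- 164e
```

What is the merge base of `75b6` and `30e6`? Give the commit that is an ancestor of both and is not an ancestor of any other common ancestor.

63df

Ancestors of 75b6: {05b8, 563d, 62d1, 63df, 75b6, aecf, b85d, f981}.
Ancestors of 30e6: {30e6, 63df, aecf, b85d}.
Common ancestors: {63df, aecf, b85d}.
Among these, 63df is not an ancestor of any other common ancestor — it is the merge base.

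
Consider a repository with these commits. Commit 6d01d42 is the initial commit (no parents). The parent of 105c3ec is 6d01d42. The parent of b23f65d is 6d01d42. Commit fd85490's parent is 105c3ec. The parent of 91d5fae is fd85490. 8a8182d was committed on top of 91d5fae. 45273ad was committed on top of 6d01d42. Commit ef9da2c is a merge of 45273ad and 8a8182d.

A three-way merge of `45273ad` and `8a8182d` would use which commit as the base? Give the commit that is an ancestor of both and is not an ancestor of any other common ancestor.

Ancestors of 45273ad: {45273ad, 6d01d42}.
Ancestors of 8a8182d: {105c3ec, 6d01d42, 8a8182d, 91d5fae, fd85490}.
Common ancestors: {6d01d42}.
The only common ancestor is 6d01d42, so it is the merge base.

6d01d42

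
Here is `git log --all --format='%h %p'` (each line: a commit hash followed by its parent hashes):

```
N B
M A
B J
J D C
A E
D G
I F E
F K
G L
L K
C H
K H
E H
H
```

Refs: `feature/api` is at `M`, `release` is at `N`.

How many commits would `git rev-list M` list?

4

Walking parent pointers from M: reachable set = {A, E, H, M}.
That is 4 commits.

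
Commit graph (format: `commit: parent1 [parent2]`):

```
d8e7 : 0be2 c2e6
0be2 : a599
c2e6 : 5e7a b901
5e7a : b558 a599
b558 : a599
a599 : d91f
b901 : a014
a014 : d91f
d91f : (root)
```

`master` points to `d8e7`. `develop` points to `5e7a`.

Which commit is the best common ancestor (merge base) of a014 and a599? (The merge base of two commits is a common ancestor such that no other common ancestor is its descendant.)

d91f

Ancestors of a014: {a014, d91f}.
Ancestors of a599: {a599, d91f}.
Common ancestors: {d91f}.
The only common ancestor is d91f, so it is the merge base.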